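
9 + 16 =25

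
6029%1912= 293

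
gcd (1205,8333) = 1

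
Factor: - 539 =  - 7^2 * 11^1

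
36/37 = 36/37 = 0.97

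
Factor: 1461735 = 3^2*5^1 * 11^1 * 2953^1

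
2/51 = 2/51= 0.04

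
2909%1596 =1313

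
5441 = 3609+1832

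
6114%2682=750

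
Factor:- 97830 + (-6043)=  -  7^1*11^1*19^1*71^1 = -  103873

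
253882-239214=14668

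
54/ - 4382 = -1 +2164/2191=- 0.01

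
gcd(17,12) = 1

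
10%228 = 10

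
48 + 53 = 101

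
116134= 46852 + 69282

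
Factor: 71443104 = 2^5*3^1*744199^1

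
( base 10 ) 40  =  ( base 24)1g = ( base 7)55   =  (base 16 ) 28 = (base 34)16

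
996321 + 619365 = 1615686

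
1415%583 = 249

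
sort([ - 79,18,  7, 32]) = [ - 79, 7 , 18, 32 ]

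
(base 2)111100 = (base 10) 60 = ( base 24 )2c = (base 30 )20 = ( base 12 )50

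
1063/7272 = 1063/7272 = 0.15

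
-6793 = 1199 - 7992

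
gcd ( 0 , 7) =7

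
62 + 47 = 109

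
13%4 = 1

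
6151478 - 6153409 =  - 1931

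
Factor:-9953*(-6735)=3^1*5^1*37^1*269^1*449^1 =67033455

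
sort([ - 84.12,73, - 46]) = [ - 84.12,-46,73]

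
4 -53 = -49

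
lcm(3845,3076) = 15380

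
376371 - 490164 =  - 113793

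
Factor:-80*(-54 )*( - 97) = - 419040 = -  2^5*3^3*5^1*97^1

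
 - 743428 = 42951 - 786379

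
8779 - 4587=4192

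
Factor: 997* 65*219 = 14192295=3^1*5^1 * 13^1*73^1* 997^1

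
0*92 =0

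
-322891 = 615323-938214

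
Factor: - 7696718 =-2^1*3848359^1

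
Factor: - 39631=-39631^1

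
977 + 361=1338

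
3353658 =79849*42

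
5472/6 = 912  =  912.00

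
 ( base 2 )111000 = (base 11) 51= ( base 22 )2C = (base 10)56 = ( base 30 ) 1Q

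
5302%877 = 40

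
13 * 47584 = 618592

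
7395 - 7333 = 62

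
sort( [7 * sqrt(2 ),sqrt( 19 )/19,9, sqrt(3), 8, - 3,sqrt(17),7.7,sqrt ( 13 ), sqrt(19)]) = [ -3, sqrt(19 ) /19,  sqrt( 3),  sqrt( 13 ), sqrt( 17 ), sqrt( 19), 7.7,8, 9, 7*sqrt( 2 ) ]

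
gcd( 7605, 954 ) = 9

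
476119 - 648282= -172163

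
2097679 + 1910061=4007740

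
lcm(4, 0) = 0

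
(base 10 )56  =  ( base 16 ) 38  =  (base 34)1m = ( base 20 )2g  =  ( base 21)2e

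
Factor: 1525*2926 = 2^1*5^2*7^1*11^1*19^1*61^1= 4462150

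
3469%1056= 301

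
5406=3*1802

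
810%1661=810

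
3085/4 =3085/4 = 771.25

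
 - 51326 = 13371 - 64697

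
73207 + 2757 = 75964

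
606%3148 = 606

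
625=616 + 9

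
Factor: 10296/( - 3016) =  - 3^2*11^1*29^ ( - 1) = - 99/29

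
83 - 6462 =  - 6379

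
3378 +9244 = 12622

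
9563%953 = 33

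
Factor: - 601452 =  - 2^2*3^3 * 5569^1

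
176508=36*4903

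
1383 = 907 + 476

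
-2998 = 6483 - 9481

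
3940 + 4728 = 8668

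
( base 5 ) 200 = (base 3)1212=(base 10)50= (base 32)1i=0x32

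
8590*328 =2817520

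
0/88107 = 0 = 0.00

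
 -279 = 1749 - 2028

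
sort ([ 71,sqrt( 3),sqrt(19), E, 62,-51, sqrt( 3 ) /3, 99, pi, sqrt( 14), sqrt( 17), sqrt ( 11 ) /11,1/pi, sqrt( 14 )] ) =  [-51,sqrt( 11)/11,1/pi, sqrt( 3 ) /3,sqrt( 3), E,pi,sqrt(14 ),sqrt( 14),sqrt( 17 ), sqrt( 19 ), 62,71, 99] 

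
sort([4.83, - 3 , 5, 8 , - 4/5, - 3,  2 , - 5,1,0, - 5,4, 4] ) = [-5, - 5 , - 3, - 3, - 4/5 , 0 , 1, 2 , 4,4 , 4.83,5 , 8 ]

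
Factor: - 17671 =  - 41^1*431^1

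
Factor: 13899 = 3^1*41^1 *113^1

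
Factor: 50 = 2^1*5^2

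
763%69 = 4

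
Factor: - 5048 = -2^3 * 631^1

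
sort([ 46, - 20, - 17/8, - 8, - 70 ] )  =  [ - 70,  -  20, - 8, - 17/8, 46] 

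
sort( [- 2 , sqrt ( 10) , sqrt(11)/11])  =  [ -2 , sqrt(11)/11, sqrt(10)]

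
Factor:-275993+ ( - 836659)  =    -  2^2 * 3^2*31^1*997^1  =  - 1112652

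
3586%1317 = 952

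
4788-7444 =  - 2656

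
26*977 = 25402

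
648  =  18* 36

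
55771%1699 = 1403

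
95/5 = 19 = 19.00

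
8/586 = 4/293= 0.01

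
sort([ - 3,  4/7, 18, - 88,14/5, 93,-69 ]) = [ - 88, - 69, - 3 , 4/7,14/5, 18, 93]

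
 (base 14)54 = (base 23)35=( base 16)4a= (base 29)2g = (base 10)74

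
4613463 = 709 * 6507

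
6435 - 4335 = 2100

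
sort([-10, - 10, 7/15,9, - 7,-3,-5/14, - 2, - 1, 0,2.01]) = [ - 10, - 10 , - 7,  -  3, - 2, - 1, - 5/14,0, 7/15 , 2.01,9 ]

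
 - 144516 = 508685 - 653201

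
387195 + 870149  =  1257344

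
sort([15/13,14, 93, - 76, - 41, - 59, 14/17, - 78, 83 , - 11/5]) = [ - 78, - 76,- 59 , - 41, - 11/5, 14/17,15/13,14, 83, 93]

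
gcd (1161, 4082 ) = 1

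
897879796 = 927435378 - 29555582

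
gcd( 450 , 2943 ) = 9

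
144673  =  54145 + 90528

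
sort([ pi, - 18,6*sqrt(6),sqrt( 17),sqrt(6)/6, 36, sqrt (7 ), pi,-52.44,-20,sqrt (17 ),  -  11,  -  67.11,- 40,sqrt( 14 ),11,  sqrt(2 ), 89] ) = [ - 67.11,-52.44, - 40, - 20, - 18, - 11,  sqrt( 6 )/6,sqrt(2),sqrt(7),pi,pi, sqrt( 14),  sqrt( 17)  ,  sqrt( 17 ), 11,  6 *sqrt( 6),36, 89 ] 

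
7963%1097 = 284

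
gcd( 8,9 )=1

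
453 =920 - 467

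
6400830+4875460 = 11276290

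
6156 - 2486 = 3670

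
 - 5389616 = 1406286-6795902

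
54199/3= 54199/3 =18066.33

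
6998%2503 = 1992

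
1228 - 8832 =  - 7604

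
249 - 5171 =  - 4922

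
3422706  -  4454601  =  -1031895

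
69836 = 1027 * 68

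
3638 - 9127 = -5489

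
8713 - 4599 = 4114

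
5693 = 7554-1861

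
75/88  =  75/88 = 0.85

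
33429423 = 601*55623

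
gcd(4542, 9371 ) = 1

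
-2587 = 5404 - 7991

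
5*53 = 265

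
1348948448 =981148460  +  367799988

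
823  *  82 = 67486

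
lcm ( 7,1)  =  7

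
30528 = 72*424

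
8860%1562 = 1050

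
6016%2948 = 120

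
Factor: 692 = 2^2*173^1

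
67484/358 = 33742/179  =  188.50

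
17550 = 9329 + 8221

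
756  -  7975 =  - 7219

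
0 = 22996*0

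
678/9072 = 113/1512= 0.07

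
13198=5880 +7318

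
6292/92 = 1573/23=68.39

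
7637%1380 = 737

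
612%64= 36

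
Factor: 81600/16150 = 2^5*3^1  *  19^( - 1) = 96/19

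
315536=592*533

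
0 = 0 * 826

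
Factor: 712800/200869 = 2^5 * 3^4*5^2*11^1*200869^( - 1 ) 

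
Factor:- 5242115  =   - 5^1 * 1048423^1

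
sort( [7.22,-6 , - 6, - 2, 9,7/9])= [ - 6, - 6, - 2, 7/9,7.22,9]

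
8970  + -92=8878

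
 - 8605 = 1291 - 9896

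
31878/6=5313 = 5313.00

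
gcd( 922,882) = 2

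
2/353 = 2/353 = 0.01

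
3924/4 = 981 = 981.00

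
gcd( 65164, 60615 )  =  1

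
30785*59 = 1816315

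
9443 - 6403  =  3040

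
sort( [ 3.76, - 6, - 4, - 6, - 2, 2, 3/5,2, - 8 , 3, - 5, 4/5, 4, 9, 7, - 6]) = [ - 8, - 6, - 6, - 6, - 5, - 4, - 2, 3/5,4/5, 2, 2,3, 3.76, 4, 7,  9]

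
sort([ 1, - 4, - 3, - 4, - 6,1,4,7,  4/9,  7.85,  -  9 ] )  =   [ - 9, - 6, - 4, - 4, - 3, 4/9 , 1,1,  4,7,7.85]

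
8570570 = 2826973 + 5743597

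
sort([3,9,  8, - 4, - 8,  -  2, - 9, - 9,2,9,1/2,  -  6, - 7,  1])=[ - 9, - 9, - 8, - 7 , - 6, - 4, - 2,1/2,1,2,3, 8, 9,9 ] 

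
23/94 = 23/94 = 0.24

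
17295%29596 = 17295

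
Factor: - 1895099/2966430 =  - 2^( - 1)*3^( - 1)*5^ ( - 1)* 61^(- 1)*1621^(-1)*  1895099^1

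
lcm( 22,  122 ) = 1342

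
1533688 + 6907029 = 8440717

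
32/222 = 16/111   =  0.14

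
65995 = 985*67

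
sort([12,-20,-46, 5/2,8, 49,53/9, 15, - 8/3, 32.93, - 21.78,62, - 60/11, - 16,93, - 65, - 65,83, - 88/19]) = [ - 65, - 65, - 46, - 21.78,- 20, - 16, - 60/11, - 88/19,  -  8/3,5/2,  53/9,8,12, 15, 32.93,49, 62,83,93]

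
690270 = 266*2595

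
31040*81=2514240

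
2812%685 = 72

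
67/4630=67/4630 = 0.01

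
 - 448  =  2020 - 2468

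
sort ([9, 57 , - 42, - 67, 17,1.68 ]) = [ - 67 , - 42 , 1.68, 9,  17 , 57]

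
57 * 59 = 3363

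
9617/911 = 9617/911 = 10.56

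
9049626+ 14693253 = 23742879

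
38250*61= 2333250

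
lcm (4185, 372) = 16740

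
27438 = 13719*2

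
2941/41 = 71+30/41 = 71.73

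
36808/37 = 994 + 30/37 = 994.81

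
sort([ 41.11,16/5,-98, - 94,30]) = [-98, - 94,16/5,30,41.11 ]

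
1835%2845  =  1835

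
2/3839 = 2/3839 = 0.00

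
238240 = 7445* 32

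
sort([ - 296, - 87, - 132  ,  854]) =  [ - 296,-132, - 87 , 854]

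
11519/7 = 1645 + 4/7 = 1645.57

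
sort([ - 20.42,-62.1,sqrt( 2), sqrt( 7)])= [ - 62.1,-20.42,  sqrt( 2 ) , sqrt(7) ]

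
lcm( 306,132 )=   6732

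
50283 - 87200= - 36917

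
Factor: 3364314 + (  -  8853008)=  - 2^1*2744347^1 = - 5488694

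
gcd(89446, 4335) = 1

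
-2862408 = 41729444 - 44591852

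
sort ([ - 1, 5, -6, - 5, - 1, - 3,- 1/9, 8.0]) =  [ - 6, - 5, - 3, - 1,-1, - 1/9,5, 8.0]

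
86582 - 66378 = 20204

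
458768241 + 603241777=1062010018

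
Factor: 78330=2^1*3^1*5^1*7^1*373^1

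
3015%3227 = 3015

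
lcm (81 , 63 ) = 567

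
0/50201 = 0  =  0.00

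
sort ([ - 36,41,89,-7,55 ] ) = [ - 36,  -  7,41,55,  89 ] 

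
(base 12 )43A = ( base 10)622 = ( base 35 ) hr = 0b1001101110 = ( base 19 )1de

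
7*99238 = 694666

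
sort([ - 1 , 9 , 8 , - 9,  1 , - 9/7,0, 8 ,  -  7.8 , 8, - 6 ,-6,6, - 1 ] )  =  [ - 9, - 7.8, - 6, -6, - 9/7, - 1, - 1, 0, 1,6,8,8, 8 , 9 ]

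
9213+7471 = 16684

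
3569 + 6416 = 9985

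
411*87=35757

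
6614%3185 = 244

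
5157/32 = 5157/32 = 161.16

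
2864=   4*716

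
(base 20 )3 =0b11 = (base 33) 3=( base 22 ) 3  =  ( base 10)3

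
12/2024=3/506 = 0.01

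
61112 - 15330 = 45782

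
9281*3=27843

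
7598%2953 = 1692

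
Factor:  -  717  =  -3^1*239^1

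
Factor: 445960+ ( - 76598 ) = 2^1*7^2 * 3769^1 = 369362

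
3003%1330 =343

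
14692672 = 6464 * 2273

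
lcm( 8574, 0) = 0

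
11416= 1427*8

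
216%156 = 60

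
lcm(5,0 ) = 0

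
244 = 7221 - 6977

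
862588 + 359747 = 1222335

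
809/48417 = 809/48417 = 0.02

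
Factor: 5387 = 5387^1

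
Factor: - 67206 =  - 2^1* 3^1*23^1 *487^1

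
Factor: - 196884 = - 2^2 * 3^3*1823^1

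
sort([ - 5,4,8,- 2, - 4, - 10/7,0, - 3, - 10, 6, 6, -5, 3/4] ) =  [ - 10, - 5, - 5, - 4, - 3, - 2, - 10/7,0, 3/4 , 4,6, 6, 8 ] 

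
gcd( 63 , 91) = 7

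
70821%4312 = 1829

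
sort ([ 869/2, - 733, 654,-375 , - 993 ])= [ - 993, - 733, - 375,869/2,654] 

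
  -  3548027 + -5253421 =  - 8801448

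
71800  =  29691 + 42109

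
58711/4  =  58711/4  =  14677.75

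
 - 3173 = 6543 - 9716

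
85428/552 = 7119/46 = 154.76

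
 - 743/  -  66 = 743/66 = 11.26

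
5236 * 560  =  2932160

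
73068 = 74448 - 1380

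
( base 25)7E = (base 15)C9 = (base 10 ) 189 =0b10111101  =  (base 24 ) 7L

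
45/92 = 45/92 = 0.49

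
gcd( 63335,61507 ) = 1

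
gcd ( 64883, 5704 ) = 713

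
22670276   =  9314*2434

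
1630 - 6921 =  - 5291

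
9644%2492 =2168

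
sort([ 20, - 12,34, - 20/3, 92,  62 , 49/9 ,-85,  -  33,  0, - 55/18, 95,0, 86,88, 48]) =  [ - 85,-33,-12,- 20/3, - 55/18,0,0, 49/9,20, 34,48, 62,86  ,  88, 92,95]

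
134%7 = 1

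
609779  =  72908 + 536871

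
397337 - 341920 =55417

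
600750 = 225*2670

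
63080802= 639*98718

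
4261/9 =4261/9 = 473.44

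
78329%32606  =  13117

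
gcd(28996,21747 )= 7249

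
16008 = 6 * 2668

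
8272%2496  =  784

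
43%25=18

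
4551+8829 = 13380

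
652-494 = 158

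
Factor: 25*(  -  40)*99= -99000 = - 2^3*3^2 *5^3*11^1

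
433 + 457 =890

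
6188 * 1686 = 10432968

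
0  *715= 0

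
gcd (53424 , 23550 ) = 6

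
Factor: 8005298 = 2^1*7^1* 577^1*991^1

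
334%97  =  43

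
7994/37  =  216 + 2/37 = 216.05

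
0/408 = 0 = 0.00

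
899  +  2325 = 3224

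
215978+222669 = 438647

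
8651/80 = 108+11/80 = 108.14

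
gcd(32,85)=1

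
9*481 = 4329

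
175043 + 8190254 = 8365297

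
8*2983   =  23864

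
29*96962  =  2811898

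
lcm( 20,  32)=160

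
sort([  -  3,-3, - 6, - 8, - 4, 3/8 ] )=[ - 8, - 6, - 4, - 3, - 3, 3/8] 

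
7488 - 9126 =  - 1638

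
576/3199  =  576/3199  =  0.18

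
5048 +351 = 5399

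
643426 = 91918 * 7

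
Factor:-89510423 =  - 17^1*31^2 * 5479^1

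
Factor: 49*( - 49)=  - 7^4=- 2401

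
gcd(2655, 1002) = 3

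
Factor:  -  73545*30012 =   -  2^2* 3^2 * 5^1*41^1* 61^1*4903^1 = - 2207232540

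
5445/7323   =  1815/2441 = 0.74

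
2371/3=790  +  1/3 = 790.33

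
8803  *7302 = 64279506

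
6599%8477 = 6599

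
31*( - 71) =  -2201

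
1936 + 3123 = 5059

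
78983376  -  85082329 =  - 6098953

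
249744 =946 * 264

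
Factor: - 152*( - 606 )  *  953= 87782736 = 2^4 * 3^1*19^1*101^1*953^1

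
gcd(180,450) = 90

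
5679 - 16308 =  - 10629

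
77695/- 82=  - 1895/2 = - 947.50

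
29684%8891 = 3011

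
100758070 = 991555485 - 890797415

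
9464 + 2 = 9466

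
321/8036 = 321/8036 = 0.04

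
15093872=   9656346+5437526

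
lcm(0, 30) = 0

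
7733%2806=2121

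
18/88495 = 18/88495 =0.00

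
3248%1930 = 1318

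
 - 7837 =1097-8934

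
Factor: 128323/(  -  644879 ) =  - 13^1* 19^( - 1)*9871^1*33941^( - 1)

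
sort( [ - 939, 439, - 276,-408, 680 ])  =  [ - 939, - 408, - 276, 439, 680] 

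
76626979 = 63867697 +12759282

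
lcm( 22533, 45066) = 45066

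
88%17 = 3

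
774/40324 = 387/20162  =  0.02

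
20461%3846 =1231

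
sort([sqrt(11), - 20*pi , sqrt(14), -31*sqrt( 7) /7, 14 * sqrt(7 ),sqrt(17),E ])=[ - 20*pi, - 31*sqrt( 7) /7,E,  sqrt(11),sqrt( 14 ),sqrt(17),14 *sqrt(7 )]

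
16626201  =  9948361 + 6677840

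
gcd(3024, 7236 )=108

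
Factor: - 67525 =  - 5^2*37^1*73^1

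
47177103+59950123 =107127226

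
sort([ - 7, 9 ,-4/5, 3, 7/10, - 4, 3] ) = [-7, - 4, -4/5,7/10,3, 3, 9 ] 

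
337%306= 31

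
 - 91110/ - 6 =15185/1=15185.00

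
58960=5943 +53017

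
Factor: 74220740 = 2^2*5^1*11^1*337367^1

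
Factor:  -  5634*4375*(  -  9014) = 222183832500 = 2^2*3^2 *5^4*7^1 * 313^1*4507^1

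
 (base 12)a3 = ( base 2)1111011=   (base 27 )4f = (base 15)83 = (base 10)123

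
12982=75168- 62186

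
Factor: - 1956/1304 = -2^(-1 )*3^1 = - 3/2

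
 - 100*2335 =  - 233500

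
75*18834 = 1412550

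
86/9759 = 86/9759 =0.01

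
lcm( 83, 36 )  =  2988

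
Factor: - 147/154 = -2^( - 1 )*3^1*7^1*11^( - 1 ) = - 21/22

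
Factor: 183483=3^2*19^1*29^1 * 37^1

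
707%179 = 170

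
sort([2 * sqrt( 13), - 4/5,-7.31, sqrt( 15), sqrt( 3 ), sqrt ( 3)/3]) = [  -  7.31, - 4/5, sqrt ( 3)/3, sqrt(3 ),sqrt( 15), 2 * sqrt( 13)]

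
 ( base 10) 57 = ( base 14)41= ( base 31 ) 1q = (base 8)71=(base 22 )2d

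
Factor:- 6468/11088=  -  7/12 = -2^( - 2) * 3^( - 1) * 7^1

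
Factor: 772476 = 2^2 * 3^1* 64373^1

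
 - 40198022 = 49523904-89721926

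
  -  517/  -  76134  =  517/76134 = 0.01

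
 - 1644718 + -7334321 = - 8979039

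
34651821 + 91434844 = 126086665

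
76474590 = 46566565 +29908025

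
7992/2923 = 2 + 58/79 =2.73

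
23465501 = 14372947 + 9092554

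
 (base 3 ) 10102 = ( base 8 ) 134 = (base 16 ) 5c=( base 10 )92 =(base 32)2S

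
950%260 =170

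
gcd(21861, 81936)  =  9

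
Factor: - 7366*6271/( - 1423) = 46192186/1423 = 2^1*29^1*127^1*1423^ ( - 1 )*6271^1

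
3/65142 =1/21714 = 0.00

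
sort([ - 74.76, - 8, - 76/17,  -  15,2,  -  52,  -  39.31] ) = [ - 74.76, - 52, - 39.31 , - 15, - 8, - 76/17, 2] 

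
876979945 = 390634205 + 486345740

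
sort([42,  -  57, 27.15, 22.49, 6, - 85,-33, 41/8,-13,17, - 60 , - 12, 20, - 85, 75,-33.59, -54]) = [-85, - 85, - 60,-57,-54, - 33.59,-33, - 13,  -  12 , 41/8,6, 17,  20, 22.49, 27.15, 42,75 ] 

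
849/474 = 283/158 =1.79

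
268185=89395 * 3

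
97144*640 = 62172160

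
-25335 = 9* (-2815 ) 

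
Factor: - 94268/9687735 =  - 2^2*3^( -3 )*5^(  -  1)*23567^1*71761^ (- 1)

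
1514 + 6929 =8443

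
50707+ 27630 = 78337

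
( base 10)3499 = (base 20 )8ej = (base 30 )3QJ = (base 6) 24111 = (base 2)110110101011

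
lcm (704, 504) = 44352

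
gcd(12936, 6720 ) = 168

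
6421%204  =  97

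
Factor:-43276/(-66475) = 2^2*5^(  -  2 )*31^1*349^1*2659^( - 1 ) 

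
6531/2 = 3265+1/2  =  3265.50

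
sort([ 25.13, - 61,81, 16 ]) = [ -61,16, 25.13, 81 ] 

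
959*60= 57540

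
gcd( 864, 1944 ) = 216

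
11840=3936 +7904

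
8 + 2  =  10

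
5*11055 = 55275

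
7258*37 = 268546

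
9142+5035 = 14177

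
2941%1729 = 1212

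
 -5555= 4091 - 9646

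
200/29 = 200/29 = 6.90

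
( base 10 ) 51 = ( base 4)303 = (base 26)1P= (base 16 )33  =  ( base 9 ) 56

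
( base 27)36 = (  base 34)2J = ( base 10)87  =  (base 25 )3c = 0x57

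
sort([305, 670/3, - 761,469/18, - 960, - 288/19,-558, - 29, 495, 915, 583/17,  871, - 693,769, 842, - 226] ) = [ - 960, - 761, - 693,-558, - 226, - 29, - 288/19, 469/18,583/17,670/3, 305,  495, 769,842, 871, 915] 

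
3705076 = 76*48751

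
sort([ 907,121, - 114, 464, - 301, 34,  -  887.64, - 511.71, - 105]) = [ - 887.64,  -  511.71,  -  301 ,- 114 , -105,34, 121,464,907]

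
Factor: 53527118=2^1*17^1*23^1*68449^1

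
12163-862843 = - 850680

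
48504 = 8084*6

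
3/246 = 1/82 = 0.01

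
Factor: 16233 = 3^1 * 7^1*773^1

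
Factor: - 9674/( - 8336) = 2^( - 3 )*7^1*521^( - 1 )* 691^1 = 4837/4168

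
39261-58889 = -19628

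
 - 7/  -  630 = 1/90 = 0.01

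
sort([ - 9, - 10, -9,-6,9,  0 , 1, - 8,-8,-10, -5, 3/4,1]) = [ - 10, - 10, -9, - 9, - 8, - 8, - 6, - 5, 0,3/4,1, 1, 9]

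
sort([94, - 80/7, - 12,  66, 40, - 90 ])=[-90,  -  12, - 80/7,40, 66, 94] 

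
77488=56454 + 21034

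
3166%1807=1359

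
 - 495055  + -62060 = -557115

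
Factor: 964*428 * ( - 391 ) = - 2^4*17^1*23^1*107^1*241^1 = - 161323472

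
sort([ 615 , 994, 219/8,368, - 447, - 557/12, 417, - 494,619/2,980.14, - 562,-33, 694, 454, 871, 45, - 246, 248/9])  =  [-562,  -  494 ,  -  447, - 246, - 557/12 , - 33,219/8,248/9,45, 619/2, 368, 417, 454, 615,694,  871,980.14,994 ] 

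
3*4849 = 14547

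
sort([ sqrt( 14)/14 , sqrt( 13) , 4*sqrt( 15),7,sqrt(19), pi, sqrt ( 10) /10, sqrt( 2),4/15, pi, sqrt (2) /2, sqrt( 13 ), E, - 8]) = [ - 8, 4/15,sqrt( 14)/14, sqrt ( 10)/10, sqrt( 2) /2,sqrt( 2),E, pi, pi,sqrt( 13) , sqrt(13 ), sqrt( 19), 7,4*sqrt( 15) ] 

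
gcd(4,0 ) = 4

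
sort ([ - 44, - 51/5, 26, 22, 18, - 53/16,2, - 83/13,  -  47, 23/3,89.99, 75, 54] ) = [-47,- 44, - 51/5, - 83/13, - 53/16, 2, 23/3,  18,22,26 , 54,75,  89.99]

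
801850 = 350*2291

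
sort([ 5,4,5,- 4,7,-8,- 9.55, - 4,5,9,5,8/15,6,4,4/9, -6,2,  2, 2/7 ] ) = [-9.55, - 8, - 6,-4 , - 4, 2/7,4/9,8/15,2 , 2,4,  4, 5, 5,5, 5,6,7,9] 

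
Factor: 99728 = 2^4*23^1*271^1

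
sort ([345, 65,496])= [65,345,  496 ] 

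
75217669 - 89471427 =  - 14253758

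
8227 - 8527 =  - 300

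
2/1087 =2/1087  =  0.00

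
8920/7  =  8920/7  =  1274.29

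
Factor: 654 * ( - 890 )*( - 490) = 2^3*3^1*5^2*7^2*89^1*109^1=285209400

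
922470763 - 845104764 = 77365999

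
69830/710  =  98 + 25/71 = 98.35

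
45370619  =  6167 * 7357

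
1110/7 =1110/7=158.57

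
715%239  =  237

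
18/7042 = 9/3521 = 0.00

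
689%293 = 103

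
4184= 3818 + 366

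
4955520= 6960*712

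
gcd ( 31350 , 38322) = 6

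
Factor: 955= 5^1*191^1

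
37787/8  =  4723 + 3/8 = 4723.38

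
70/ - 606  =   - 35/303 = - 0.12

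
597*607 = 362379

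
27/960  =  9/320 = 0.03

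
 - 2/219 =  - 2/219 = - 0.01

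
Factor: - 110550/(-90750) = 5^( - 1 )*11^(-1)*67^1 =67/55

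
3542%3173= 369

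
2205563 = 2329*947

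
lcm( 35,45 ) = 315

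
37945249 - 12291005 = 25654244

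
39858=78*511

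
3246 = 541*6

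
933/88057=933/88057  =  0.01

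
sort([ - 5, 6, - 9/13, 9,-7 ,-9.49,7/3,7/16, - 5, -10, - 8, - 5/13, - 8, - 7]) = [- 10, - 9.49, - 8, - 8,-7,-7, - 5, - 5, -9/13,- 5/13,7/16,7/3,6 , 9]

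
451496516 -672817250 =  - 221320734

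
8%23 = 8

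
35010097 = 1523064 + 33487033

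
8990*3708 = 33334920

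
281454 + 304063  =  585517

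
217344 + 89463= 306807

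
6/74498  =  3/37249 = 0.00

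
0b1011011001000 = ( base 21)d4f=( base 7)23001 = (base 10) 5832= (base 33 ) 5bo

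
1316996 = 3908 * 337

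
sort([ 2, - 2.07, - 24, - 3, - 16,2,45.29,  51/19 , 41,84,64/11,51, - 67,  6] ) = [ - 67, - 24, - 16, - 3, - 2.07, 2, 2,51/19, 64/11,6 , 41, 45.29,51, 84]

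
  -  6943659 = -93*74663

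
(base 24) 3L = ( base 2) 1011101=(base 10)93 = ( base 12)79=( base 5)333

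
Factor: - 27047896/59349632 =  - 2^ (-4)*41^ ( - 1)*43^( - 1)*263^( - 1) * 3380987^1 =- 3380987/7418704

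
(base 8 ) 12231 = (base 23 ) 9m6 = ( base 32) 54p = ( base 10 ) 5273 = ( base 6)40225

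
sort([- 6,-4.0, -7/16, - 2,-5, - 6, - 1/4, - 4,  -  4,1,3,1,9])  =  [-6, - 6,- 5,-4.0,- 4,-4,- 2,-7/16, - 1/4,1,1, 3, 9]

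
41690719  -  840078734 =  - 798388015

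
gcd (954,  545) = 1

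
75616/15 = 5041+1/15 = 5041.07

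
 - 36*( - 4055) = 145980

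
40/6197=40/6197 = 0.01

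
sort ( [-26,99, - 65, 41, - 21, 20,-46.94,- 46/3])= [ - 65, - 46.94 , - 26, - 21, - 46/3 , 20, 41, 99 ] 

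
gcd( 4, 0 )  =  4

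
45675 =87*525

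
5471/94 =5471/94 = 58.20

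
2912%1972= 940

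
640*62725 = 40144000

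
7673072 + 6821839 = 14494911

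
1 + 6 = 7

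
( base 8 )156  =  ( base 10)110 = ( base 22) 50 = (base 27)42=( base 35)35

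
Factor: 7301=7^2*149^1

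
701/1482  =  701/1482 =0.47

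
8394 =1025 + 7369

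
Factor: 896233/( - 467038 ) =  - 971/506= - 2^( - 1) *11^(-1) *23^( - 1)*971^1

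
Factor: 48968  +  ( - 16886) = 2^1*3^1*5347^1 = 32082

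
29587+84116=113703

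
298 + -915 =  - 617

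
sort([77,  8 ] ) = [ 8 , 77] 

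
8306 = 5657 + 2649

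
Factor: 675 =3^3*5^2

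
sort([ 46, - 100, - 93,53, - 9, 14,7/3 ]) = [  -  100,-93, - 9, 7/3,14, 46, 53] 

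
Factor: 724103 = 359^1*2017^1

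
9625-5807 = 3818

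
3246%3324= 3246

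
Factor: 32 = 2^5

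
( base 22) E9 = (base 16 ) 13D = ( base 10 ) 317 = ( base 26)c5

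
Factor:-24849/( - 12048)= 33/16  =  2^( - 4 )*3^1*11^1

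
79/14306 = 79/14306 = 0.01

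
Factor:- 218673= - 3^3 * 7^1*13^1*89^1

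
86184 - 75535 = 10649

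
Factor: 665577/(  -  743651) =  - 3^6*11^1*61^( - 1 ) * 73^( -1 )*83^1 * 167^ ( -1)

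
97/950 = 97/950 = 0.10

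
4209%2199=2010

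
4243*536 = 2274248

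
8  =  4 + 4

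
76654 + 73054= 149708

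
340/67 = 5 + 5/67 = 5.07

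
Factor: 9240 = 2^3*3^1*5^1*7^1*  11^1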